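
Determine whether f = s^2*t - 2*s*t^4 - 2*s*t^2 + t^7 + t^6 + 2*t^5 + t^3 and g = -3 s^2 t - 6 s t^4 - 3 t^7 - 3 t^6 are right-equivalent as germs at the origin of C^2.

Yes.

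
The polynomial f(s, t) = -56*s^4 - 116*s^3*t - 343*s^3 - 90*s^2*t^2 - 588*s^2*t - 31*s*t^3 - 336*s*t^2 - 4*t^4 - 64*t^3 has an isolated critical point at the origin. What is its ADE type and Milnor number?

Type E7, Milnor number mu = 7.

The Hessian of f at 0 has rank 0. Corank 2; j^3 = -(7*s + 4*t)^3 is a perfect cube, so E-series; the 4-jet and mu = 7 give E_7.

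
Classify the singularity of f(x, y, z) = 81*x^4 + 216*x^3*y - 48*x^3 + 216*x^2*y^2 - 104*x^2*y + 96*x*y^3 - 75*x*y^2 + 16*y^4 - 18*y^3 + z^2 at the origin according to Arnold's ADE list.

D_{5}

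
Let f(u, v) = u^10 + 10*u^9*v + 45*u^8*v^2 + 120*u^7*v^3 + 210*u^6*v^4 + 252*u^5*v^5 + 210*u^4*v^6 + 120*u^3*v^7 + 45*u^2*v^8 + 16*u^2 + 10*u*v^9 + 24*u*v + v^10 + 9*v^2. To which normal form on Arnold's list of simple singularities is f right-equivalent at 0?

The Hessian of f at 0 is [[32, 24], [24, 18]] with rank 1, so corank 1. A Groebner basis of the Jacobian ideal J(f) in C{u,v} is {v^9, u + 3*v/4}; counting standard monomials gives mu = 9. Corank 1: A-series; mu = 9 gives A_9.

A9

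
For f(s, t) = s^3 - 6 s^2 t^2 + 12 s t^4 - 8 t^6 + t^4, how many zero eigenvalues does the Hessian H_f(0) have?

The Hessian at 0 is [[0, 0], [0, 0]] of rank 0; hence corank 2.

2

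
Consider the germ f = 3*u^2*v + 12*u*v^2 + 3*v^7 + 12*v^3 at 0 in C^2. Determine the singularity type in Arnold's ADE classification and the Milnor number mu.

The Hessian of f at 0 is [[0, 0], [0, 0]] with rank 0, so corank 2. A Groebner basis of the Jacobian ideal J(f) in C{u,v} is {u^2/7 + v^6 - 4*v^2/7, u^3 + 8*v^3, u*v + 2*v^2}; counting standard monomials gives mu = 8. Corank 2; j^3 = 3*v*(u + 2*v)^2 has shape L^2 M (L != M), so D-series; mu = 8 gives D_8.

Type D_8, Milnor number mu = 8.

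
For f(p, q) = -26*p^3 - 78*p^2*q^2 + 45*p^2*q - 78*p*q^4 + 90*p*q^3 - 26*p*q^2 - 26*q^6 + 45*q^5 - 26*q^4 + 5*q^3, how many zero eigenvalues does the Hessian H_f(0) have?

The Hessian at 0 is [[0, 0], [0, 0]] of rank 0; hence corank 2.

2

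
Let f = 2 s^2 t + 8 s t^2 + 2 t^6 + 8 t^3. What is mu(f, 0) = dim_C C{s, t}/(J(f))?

The Hessian of f at 0 has rank 0. Corank 2; j^3 = 2*t*(s + 2*t)^2 has shape L^2 M (L != M), so D-series; mu = 7 gives D_7.

7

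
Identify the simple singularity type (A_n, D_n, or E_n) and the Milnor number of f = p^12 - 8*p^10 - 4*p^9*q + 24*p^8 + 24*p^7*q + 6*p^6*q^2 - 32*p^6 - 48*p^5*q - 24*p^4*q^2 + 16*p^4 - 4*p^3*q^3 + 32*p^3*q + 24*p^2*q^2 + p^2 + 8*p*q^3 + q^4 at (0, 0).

Type A_{3}, Milnor number mu = 3.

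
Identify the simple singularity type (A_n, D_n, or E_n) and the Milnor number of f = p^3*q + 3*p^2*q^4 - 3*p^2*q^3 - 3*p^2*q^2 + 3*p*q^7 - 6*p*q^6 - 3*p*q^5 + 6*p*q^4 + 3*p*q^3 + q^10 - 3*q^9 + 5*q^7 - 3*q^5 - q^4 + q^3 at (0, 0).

The Hessian of f at 0 has rank 0. Corank 2; j^3 = q^3 is a perfect cube, so E-series; the 4-jet and mu = 7 give E_7.

Type E_7, Milnor number mu = 7.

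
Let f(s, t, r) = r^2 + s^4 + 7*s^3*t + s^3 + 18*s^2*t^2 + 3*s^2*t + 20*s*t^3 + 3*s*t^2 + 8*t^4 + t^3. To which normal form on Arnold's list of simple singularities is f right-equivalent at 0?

E_{7}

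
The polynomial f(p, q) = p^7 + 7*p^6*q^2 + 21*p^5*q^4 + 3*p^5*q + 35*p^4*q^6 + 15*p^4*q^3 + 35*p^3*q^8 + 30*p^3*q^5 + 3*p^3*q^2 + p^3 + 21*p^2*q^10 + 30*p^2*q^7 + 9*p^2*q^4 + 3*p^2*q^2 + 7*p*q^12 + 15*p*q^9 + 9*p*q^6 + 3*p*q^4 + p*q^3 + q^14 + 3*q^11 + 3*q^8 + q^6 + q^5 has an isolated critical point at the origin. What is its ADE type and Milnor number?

Type E_7, Milnor number mu = 7.

The Hessian of f at 0 is [[0, 0], [0, 0]] with rank 0, so corank 2. A Groebner basis of the Jacobian ideal J(f) in C{p,q} is {-p^2 + q^4 - q^3/3, p^3, p^2*q + p^2/3 + q^3/9, p^2 + p*q^2 + q^3/3}; counting standard monomials gives mu = 7. Corank 2; j^3 = p^3 is a perfect cube, so E-series; the 4-jet and mu = 7 give E_7.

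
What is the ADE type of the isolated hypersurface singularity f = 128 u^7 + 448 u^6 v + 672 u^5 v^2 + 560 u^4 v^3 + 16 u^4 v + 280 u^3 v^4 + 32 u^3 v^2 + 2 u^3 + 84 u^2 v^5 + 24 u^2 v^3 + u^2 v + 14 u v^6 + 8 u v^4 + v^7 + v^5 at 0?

D_6

The Hessian of f at 0 is [[0, 0], [0, 0]] with rank 0, so corank 2. A Groebner basis of the Jacobian ideal J(f) in C{u,v} is {-u*v/11 + v^4, u*v^2, u^2 + 5*u*v/11}; counting standard monomials gives mu = 6. Corank 2; j^3 = u^2*(2*u + v) has shape L^2 M (L != M), so D-series; mu = 6 gives D_6.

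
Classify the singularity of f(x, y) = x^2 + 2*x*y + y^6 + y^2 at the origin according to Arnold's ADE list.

The Hessian of f at 0 has rank 1. Corank 1: A-series; mu = 5 gives A_5.

A_5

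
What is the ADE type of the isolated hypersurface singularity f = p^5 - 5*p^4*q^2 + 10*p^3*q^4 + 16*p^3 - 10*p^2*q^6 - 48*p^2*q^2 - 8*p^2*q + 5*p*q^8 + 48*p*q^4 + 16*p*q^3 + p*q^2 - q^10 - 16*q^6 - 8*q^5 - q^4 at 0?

The Hessian of f at 0 is [[0, 0], [0, 0]] with rank 0, so corank 2. A Groebner basis of the Jacobian ideal J(f) in C{p,q} is {p^3 - 12283*p^2/65456 + 20475*p*q/261824 - 32*q^2/4091, p^2*q - 8187*p^2/16364 + 12283*p*q/65456 - 64*q^2/4091, -p^2 + p*q^2 + p*q/4, 20*p^2/4091 - 4101*p*q/4091 + q^3 + 1024*q^2/4091}; counting standard monomials gives mu = 6. Corank 2; j^3 = p*(4*p - q)^2 has shape L^2 M (L != M), so D-series; mu = 6 gives D_6.

D_6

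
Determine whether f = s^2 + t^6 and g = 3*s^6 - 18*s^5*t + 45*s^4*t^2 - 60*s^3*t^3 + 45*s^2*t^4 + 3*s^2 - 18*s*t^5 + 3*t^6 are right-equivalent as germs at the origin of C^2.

Yes.

The Hessian of f at 0 has rank 1. Corank 1: A-series; mu = 5 gives A_5. The Hessian of g at 0 has rank 1. Corank 1: A-series; mu = 5 gives A_5. Both have type A_5, hence right-equivalent.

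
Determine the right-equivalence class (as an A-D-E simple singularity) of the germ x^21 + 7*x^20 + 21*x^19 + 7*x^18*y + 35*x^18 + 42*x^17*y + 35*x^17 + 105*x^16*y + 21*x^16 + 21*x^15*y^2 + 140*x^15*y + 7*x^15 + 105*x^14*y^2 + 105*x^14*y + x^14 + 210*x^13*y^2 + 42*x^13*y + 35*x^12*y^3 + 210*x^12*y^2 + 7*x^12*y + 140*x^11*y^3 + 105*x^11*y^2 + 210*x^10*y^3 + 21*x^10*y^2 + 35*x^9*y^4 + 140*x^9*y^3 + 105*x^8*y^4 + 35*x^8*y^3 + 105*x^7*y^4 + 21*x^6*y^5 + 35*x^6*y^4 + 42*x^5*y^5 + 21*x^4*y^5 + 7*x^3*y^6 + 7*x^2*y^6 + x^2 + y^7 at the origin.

The Hessian of f at 0 is [[2, 0], [0, 0]] with rank 1, so corank 1. A Groebner basis of the Jacobian ideal J(f) in C{x,y} is {y^6, x}; counting standard monomials gives mu = 6. Corank 1: A-series; mu = 6 gives A_6.

A_{6}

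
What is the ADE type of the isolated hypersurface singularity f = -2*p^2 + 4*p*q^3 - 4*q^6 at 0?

A5

The Hessian of f at 0 has rank 1. Corank 1: A-series; mu = 5 gives A_5.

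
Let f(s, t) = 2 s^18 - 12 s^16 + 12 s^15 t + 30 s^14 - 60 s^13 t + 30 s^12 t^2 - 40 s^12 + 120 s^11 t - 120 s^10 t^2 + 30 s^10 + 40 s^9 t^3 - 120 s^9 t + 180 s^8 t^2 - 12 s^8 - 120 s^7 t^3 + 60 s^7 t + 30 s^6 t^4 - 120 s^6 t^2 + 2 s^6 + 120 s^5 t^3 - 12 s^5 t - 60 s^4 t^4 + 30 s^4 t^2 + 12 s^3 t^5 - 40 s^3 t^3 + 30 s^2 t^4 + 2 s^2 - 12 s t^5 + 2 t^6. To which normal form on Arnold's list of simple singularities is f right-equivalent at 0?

A_5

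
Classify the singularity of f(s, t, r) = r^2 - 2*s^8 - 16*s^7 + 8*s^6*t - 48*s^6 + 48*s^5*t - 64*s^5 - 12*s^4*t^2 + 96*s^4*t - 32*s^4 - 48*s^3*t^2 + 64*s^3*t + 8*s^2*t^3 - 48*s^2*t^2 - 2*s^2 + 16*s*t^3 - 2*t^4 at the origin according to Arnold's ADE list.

A_3

The Hessian of f at 0 has rank 2. Corank 1: A-series; mu = 3 gives A_3.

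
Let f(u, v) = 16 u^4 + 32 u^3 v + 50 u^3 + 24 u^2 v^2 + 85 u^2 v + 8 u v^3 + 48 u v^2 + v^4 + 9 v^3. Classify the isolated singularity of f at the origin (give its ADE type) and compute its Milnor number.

The Hessian of f at 0 is [[0, 0], [0, 0]] with rank 0, so corank 2. A Groebner basis of the Jacobian ideal J(f) in C{u,v} is {u*v^2 + 375*u*v/8 + 225*v^2/8, -625*u*v/8 + v^3 - 375*v^2/8, u^2 + 11*u*v/10 + 3*v^2/10}; counting standard monomials gives mu = 5. Corank 2; j^3 = (2*u + v)*(5*u + 3*v)^2 has shape L^2 M (L != M), so D-series; mu = 5 gives D_5.

Type D5, Milnor number mu = 5.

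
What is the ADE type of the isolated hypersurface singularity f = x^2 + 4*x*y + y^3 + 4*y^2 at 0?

A_2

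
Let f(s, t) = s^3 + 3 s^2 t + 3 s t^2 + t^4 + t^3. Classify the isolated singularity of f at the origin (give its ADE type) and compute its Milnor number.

Type E6, Milnor number mu = 6.

The Hessian of f at 0 has rank 0. Corank 2; j^3 = (s + t)^3 is a perfect cube, so E-series; the 4-jet and mu = 6 give E_6.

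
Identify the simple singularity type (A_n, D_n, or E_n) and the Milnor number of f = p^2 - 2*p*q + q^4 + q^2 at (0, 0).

Type A_3, Milnor number mu = 3.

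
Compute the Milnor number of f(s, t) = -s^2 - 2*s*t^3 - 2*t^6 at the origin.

The Hessian of f at 0 has rank 1. Corank 1: A-series; mu = 5 gives A_5.

5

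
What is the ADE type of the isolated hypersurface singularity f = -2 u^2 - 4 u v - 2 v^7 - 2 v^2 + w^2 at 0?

A_6

The Hessian of f at 0 has rank 2. Corank 1: A-series; mu = 6 gives A_6.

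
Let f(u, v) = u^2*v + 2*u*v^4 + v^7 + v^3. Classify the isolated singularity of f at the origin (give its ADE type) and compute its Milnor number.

Type D_4, Milnor number mu = 4.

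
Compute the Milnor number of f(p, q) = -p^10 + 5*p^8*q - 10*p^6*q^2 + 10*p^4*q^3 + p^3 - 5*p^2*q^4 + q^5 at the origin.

8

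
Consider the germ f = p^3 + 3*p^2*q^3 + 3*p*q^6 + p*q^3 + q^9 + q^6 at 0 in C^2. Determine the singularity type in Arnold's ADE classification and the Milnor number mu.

The Hessian of f at 0 has rank 0. Corank 2; j^3 = p^3 is a perfect cube, so E-series; the 4-jet and mu = 7 give E_7.

Type E_7, Milnor number mu = 7.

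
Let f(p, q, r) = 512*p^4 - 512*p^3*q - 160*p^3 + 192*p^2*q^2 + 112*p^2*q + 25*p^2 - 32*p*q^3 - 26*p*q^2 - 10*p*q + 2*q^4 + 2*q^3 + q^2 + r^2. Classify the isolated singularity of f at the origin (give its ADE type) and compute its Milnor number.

The Hessian of f at 0 is [[50, -10, 0], [-10, 2, 0], [0, 0, 2]] with rank 2, so corank 1. A Groebner basis of the Jacobian ideal J(f) in C{p,q,r} is {p^2 - 5*p + q, p*q - 25*p + 5*q, -125*p + q^2 + 25*q, r}; counting standard monomials gives mu = 3. Corank 1: A-series; mu = 3 gives A_3.

Type A_3, Milnor number mu = 3.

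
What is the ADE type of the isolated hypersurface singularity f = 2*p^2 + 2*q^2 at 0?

A1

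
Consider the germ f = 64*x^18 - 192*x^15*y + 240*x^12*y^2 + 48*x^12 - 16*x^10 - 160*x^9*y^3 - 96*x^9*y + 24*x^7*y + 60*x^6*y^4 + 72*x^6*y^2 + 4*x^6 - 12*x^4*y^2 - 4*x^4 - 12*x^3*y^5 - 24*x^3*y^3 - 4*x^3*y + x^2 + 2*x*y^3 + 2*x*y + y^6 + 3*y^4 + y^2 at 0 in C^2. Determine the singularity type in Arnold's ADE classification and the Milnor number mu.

Type A_3, Milnor number mu = 3.

The Hessian of f at 0 is [[2, 2], [2, 2]] with rank 1, so corank 1. A Groebner basis of the Jacobian ideal J(f) in C{x,y} is {y^3, x + y}; counting standard monomials gives mu = 3. Corank 1: A-series; mu = 3 gives A_3.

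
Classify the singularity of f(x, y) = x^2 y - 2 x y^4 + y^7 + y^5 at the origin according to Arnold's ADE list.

D_{6}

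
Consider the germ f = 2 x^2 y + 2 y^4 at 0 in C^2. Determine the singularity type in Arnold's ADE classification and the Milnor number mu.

Type D_{5}, Milnor number mu = 5.

The Hessian of f at 0 has rank 0. Corank 2; j^3 = 2*x^2*y has shape L^2 M (L != M), so D-series; mu = 5 gives D_5.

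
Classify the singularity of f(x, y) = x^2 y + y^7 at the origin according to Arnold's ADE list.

D8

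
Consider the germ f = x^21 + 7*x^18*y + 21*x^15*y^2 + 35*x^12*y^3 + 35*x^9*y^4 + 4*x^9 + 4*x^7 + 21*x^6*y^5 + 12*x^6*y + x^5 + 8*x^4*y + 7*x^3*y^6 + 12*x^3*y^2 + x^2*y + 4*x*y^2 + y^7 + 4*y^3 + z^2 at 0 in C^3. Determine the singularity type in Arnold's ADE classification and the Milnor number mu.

Type D8, Milnor number mu = 8.

The Hessian of f at 0 is [[0, 0, 0], [0, 0, 0], [0, 0, 2]] with rank 1, so corank 2. A Groebner basis of the Jacobian ideal J(f) in C{x,y,z} is {32*x^2/249 + x*y^3 + 1273*x*y/1992 + 761*y^2/996, -8*x^2/83 - 595*x*y/1328 + y^4 - 339*y^2/664, x^3 - 12*x*y^2 - 16*y^3, x^2*y + 4*x*y^2 + 4*y^3, z}; counting standard monomials gives mu = 8. Corank 2; j^3 = y*(x + 2*y)^2 has shape L^2 M (L != M), so D-series; mu = 8 gives D_8.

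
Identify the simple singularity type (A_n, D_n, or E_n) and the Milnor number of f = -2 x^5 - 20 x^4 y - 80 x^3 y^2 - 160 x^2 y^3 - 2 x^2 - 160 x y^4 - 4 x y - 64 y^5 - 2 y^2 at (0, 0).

Type A_4, Milnor number mu = 4.

The Hessian of f at 0 has rank 1. Corank 1: A-series; mu = 4 gives A_4.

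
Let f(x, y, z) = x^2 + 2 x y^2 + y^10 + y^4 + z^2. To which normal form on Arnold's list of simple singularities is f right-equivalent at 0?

The Hessian of f at 0 is [[2, 0, 0], [0, 0, 0], [0, 0, 2]] with rank 2, so corank 1. A Groebner basis of the Jacobian ideal J(f) in C{x,y,z} is {x^5, x^4*y, x + y^2, z}; counting standard monomials gives mu = 9. Corank 1: A-series; mu = 9 gives A_9.

A9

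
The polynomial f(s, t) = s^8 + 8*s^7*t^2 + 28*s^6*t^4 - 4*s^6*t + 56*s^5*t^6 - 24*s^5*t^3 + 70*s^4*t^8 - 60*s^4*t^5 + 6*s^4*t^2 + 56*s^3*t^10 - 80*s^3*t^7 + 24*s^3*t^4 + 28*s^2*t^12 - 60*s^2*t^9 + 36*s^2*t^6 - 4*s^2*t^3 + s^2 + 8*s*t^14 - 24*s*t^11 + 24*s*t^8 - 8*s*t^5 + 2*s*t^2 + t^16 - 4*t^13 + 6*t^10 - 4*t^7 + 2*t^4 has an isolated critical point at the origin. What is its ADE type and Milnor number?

Type A_{3}, Milnor number mu = 3.

The Hessian of f at 0 is [[2, 0], [0, 0]] with rank 1, so corank 1. A Groebner basis of the Jacobian ideal J(f) in C{s,t} is {s^2, s*t, s + t^2}; counting standard monomials gives mu = 3. Corank 1: A-series; mu = 3 gives A_3.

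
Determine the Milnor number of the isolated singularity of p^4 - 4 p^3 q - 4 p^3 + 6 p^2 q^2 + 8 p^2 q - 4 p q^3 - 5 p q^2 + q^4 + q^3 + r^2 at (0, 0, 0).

5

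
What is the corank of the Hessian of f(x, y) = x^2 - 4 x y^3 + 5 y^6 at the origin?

1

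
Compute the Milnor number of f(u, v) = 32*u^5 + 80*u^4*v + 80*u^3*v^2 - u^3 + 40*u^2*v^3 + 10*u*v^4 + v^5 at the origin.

The Hessian of f at 0 is [[0, 0], [0, 0]] with rank 0, so corank 2. A Groebner basis of the Jacobian ideal J(f) in C{u,v} is {v^5, u*v^3 + v^4/8, u^2}; counting standard monomials gives mu = 8. Corank 2; j^3 = -u^3 is a perfect cube, so E-series; the 5-jet and mu = 8 give E_8.

8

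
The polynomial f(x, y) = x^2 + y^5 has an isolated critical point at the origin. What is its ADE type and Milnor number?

Type A_4, Milnor number mu = 4.

The Hessian of f at 0 is [[2, 0], [0, 0]] with rank 1, so corank 1. A Groebner basis of the Jacobian ideal J(f) in C{x,y} is {y^4, x}; counting standard monomials gives mu = 4. Corank 1: A-series; mu = 4 gives A_4.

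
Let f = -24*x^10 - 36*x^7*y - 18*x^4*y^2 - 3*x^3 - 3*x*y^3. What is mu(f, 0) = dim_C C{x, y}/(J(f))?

7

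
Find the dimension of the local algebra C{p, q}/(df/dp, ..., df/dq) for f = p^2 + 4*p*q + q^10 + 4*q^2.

9

The Hessian of f at 0 has rank 1. Corank 1: A-series; mu = 9 gives A_9.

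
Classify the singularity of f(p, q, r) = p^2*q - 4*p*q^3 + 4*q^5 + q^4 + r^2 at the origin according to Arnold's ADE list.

The Hessian of f at 0 has rank 1. Corank 2; j^3 = p^2*q has shape L^2 M (L != M), so D-series; mu = 5 gives D_5.

D5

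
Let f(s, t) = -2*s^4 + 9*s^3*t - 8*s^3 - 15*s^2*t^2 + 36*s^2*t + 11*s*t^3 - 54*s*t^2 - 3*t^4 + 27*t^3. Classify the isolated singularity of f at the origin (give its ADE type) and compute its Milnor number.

Type E_{7}, Milnor number mu = 7.

The Hessian of f at 0 has rank 0. Corank 2; j^3 = -(2*s - 3*t)^3 is a perfect cube, so E-series; the 4-jet and mu = 7 give E_7.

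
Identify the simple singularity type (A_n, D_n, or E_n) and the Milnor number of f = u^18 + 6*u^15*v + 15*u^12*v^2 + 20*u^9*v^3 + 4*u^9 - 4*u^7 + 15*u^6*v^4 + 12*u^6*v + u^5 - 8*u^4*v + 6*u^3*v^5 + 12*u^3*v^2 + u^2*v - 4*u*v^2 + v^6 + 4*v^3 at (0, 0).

Type D7, Milnor number mu = 7.

The Hessian of f at 0 is [[0, 0], [0, 0]] with rank 0, so corank 2. A Groebner basis of the Jacobian ideal J(f) in C{u,v} is {-u*v/16 + v^4 + v^2/8, u^3 + 32*u^2 - 128*u*v - 8*v^3 + 128*v^2, u^2*v + 32*u^2/3 - 128*u*v/3 - 4*v^3 + 128*v^2/3, 8*u^2/3 + u*v^2 - 32*u*v/3 - 2*v^3 + 32*v^2/3}; counting standard monomials gives mu = 7. Corank 2; j^3 = v*(u - 2*v)^2 has shape L^2 M (L != M), so D-series; mu = 7 gives D_7.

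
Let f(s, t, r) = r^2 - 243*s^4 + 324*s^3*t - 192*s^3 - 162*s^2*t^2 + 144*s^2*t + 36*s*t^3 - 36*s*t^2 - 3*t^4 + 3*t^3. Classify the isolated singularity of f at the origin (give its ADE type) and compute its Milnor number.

Type E_6, Milnor number mu = 6.

The Hessian of f at 0 is [[0, 0, 0], [0, 0, 0], [0, 0, 2]] with rank 1, so corank 2. A Groebner basis of the Jacobian ideal J(f) in C{s,t,r} is {t^4, s*t^2 - 5*t^3/18, s^2 - s*t/2 + t^2/16, r}; counting standard monomials gives mu = 6. Corank 2; j^3 = -3*(4*s - t)^3 is a perfect cube, so E-series; the 4-jet and mu = 6 give E_6.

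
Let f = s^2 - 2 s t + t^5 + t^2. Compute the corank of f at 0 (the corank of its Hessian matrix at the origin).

Hessian at 0 has rank 1.

1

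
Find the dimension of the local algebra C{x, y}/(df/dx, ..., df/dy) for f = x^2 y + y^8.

9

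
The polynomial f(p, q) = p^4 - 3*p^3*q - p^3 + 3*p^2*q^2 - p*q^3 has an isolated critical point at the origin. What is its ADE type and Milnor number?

Type E7, Milnor number mu = 7.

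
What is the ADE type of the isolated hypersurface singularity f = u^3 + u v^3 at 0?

The Hessian of f at 0 has rank 0. Corank 2; j^3 = u^3 is a perfect cube, so E-series; the 4-jet and mu = 7 give E_7.

E_7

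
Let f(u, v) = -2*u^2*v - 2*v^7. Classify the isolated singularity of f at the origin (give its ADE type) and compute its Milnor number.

Type D_8, Milnor number mu = 8.

The Hessian of f at 0 has rank 0. Corank 2; j^3 = -2*u^2*v has shape L^2 M (L != M), so D-series; mu = 8 gives D_8.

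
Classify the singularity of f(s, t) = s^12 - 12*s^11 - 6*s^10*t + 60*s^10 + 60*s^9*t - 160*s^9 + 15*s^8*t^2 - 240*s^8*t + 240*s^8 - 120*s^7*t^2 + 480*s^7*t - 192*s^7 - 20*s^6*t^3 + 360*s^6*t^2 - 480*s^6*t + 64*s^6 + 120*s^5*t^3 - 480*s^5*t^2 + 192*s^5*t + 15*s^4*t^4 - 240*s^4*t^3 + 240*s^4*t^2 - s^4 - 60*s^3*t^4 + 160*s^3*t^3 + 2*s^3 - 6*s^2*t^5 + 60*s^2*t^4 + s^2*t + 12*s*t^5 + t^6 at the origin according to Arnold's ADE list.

D_7

The Hessian of f at 0 is [[0, 0], [0, 0]] with rank 0, so corank 2. A Groebner basis of the Jacobian ideal J(f) in C{s,t} is {-s*t/12 + t^5, s*t^2, s^2 + s*t/2}; counting standard monomials gives mu = 7. Corank 2; j^3 = s^2*(2*s + t) has shape L^2 M (L != M), so D-series; mu = 7 gives D_7.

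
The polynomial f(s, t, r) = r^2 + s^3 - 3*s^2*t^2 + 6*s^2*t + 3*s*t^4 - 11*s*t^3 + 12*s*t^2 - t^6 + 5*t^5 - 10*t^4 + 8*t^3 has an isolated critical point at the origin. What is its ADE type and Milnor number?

The Hessian of f at 0 is [[0, 0, 0], [0, 0, 0], [0, 0, 2]] with rank 1, so corank 2. A Groebner basis of the Jacobian ideal J(f) in C{s,t,r} is {-s^2 - 4*s*t + t^4 - t^3/3 - 4*t^2, s^3 - 14*s^2 - 56*s*t + 10*t^3/3 - 56*t^2, s^2*t + 13*s^2/3 + 52*s*t/3 - 23*t^3/9 + 52*t^2/3, -s^2 + s*t^2 - 4*s*t + 5*t^3/3 - 4*t^2, r}; counting standard monomials gives mu = 7. Corank 2; j^3 = (s + 2*t)^3 is a perfect cube, so E-series; the 4-jet and mu = 7 give E_7.

Type E7, Milnor number mu = 7.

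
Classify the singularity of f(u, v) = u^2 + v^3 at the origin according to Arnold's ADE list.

A2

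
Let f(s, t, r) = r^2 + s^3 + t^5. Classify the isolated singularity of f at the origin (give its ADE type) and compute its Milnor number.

Type E8, Milnor number mu = 8.

The Hessian of f at 0 has rank 1. Corank 2; j^3 = s^3 is a perfect cube, so E-series; the 5-jet and mu = 8 give E_8.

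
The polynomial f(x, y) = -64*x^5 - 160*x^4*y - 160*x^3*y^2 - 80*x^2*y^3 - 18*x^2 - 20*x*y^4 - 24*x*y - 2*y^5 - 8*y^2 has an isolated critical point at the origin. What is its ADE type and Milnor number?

Type A4, Milnor number mu = 4.

The Hessian of f at 0 has rank 1. Corank 1: A-series; mu = 4 gives A_4.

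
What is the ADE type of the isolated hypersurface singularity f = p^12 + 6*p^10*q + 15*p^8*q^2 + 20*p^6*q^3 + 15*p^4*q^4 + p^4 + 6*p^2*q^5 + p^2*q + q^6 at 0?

D7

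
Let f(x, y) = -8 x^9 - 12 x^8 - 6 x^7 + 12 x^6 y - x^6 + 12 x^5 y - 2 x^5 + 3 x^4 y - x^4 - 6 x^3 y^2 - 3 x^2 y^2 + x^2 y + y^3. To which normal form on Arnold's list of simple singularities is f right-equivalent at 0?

D_4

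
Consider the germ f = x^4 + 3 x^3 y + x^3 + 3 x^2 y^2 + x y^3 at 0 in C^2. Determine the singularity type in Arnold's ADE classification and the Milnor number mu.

The Hessian of f at 0 has rank 0. Corank 2; j^3 = x^3 is a perfect cube, so E-series; the 4-jet and mu = 7 give E_7.

Type E_7, Milnor number mu = 7.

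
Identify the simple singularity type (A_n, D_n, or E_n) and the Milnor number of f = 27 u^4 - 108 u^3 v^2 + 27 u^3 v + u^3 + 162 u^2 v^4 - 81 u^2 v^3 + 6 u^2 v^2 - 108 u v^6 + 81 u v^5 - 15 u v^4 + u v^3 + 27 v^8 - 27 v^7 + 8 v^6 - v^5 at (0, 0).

Type E_{7}, Milnor number mu = 7.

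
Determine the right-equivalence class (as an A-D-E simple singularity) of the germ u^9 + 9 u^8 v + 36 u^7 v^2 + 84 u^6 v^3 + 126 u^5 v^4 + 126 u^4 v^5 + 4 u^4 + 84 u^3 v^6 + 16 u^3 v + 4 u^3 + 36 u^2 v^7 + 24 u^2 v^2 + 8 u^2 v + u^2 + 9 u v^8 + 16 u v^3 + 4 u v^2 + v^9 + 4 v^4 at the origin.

A8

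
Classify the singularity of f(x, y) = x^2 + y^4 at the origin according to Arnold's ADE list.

A_{3}

The Hessian of f at 0 is [[2, 0], [0, 0]] with rank 1, so corank 1. A Groebner basis of the Jacobian ideal J(f) in C{x,y} is {y^3, x}; counting standard monomials gives mu = 3. Corank 1: A-series; mu = 3 gives A_3.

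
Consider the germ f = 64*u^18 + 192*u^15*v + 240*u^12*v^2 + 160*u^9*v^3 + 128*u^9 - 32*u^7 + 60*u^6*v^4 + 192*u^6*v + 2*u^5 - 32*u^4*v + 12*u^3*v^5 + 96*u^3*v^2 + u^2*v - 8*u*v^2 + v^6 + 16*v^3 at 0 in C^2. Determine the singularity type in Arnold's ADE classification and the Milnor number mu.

Type D_{7}, Milnor number mu = 7.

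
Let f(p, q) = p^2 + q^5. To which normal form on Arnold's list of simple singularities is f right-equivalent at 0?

A4

The Hessian of f at 0 is [[2, 0], [0, 0]] with rank 1, so corank 1. A Groebner basis of the Jacobian ideal J(f) in C{p,q} is {q^4, p}; counting standard monomials gives mu = 4. Corank 1: A-series; mu = 4 gives A_4.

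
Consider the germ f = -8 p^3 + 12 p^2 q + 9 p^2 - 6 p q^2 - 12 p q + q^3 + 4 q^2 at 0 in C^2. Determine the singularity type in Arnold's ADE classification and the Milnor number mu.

Type A2, Milnor number mu = 2.

The Hessian of f at 0 has rank 1. Corank 1: A-series; mu = 2 gives A_2.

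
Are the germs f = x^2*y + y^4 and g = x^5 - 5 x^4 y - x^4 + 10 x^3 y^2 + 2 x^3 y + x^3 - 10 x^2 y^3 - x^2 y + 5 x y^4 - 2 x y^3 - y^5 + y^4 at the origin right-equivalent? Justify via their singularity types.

The Hessian of f at 0 has rank 0. Corank 2; j^3 = x^2*y has shape L^2 M (L != M), so D-series; mu = 5 gives D_5. The Hessian of g at 0 has rank 0. Corank 2; j^3 = x^2*(x - y) has shape L^2 M (L != M), so D-series; mu = 5 gives D_5. Both have type D_5, hence right-equivalent.

Yes.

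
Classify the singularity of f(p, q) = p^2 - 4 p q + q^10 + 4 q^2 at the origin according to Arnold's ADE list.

A_9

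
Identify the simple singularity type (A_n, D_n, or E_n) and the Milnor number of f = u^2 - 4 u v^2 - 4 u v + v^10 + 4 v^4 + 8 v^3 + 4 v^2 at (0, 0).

The Hessian of f at 0 has rank 1. Corank 1: A-series; mu = 9 gives A_9.

Type A9, Milnor number mu = 9.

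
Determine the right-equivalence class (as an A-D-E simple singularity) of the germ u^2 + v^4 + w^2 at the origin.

The Hessian of f at 0 has rank 2. Corank 1: A-series; mu = 3 gives A_3.

A3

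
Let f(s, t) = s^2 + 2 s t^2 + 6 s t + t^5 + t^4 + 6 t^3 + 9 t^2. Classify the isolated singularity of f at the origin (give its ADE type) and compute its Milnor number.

Type A4, Milnor number mu = 4.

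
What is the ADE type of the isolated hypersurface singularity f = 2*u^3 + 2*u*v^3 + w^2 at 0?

E_{7}

The Hessian of f at 0 has rank 1. Corank 2; j^3 = 2*u^3 is a perfect cube, so E-series; the 4-jet and mu = 7 give E_7.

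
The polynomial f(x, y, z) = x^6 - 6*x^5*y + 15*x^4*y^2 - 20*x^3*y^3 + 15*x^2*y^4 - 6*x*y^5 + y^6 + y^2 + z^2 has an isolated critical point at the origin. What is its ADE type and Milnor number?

Type A5, Milnor number mu = 5.

The Hessian of f at 0 has rank 2. Corank 1: A-series; mu = 5 gives A_5.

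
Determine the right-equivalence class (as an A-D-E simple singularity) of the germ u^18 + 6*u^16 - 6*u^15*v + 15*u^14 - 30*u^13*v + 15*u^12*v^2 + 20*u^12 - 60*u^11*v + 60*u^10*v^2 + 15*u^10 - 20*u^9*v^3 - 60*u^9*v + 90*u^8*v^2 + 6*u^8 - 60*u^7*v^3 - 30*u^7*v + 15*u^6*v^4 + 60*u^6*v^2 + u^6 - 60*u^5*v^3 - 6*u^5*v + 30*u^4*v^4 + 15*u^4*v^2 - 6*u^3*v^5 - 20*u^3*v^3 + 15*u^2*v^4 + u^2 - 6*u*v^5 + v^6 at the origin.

A5

The Hessian of f at 0 has rank 1. Corank 1: A-series; mu = 5 gives A_5.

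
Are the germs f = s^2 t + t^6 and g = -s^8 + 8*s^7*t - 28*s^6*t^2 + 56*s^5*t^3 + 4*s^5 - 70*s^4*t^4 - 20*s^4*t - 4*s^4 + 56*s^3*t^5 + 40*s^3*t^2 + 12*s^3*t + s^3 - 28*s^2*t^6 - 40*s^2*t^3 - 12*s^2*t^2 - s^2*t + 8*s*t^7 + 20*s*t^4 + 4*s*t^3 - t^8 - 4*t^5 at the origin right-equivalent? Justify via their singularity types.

No.

The Hessian of f at 0 has rank 0. Corank 2; j^3 = s^2*t has shape L^2 M (L != M), so D-series; mu = 7 gives D_7. The Hessian of g at 0 has rank 0. Corank 2; j^3 = s^2*(s - t) has shape L^2 M (L != M), so D-series; mu = 9 gives D_9. f is D_7 but g is D_9, hence not right-equivalent.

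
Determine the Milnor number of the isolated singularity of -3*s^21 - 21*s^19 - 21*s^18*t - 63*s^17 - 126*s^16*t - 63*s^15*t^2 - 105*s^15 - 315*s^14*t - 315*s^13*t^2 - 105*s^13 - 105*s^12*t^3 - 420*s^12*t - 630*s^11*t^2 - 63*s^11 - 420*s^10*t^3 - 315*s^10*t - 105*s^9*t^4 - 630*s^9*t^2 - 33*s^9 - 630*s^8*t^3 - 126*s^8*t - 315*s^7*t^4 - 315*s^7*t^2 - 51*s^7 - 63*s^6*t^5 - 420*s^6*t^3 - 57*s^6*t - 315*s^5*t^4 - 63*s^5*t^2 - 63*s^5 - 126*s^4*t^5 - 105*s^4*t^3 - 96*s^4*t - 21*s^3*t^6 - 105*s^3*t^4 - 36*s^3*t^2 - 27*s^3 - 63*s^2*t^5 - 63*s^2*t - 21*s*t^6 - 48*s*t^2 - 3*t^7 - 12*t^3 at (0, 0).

8

The Hessian of f at 0 has rank 0. Corank 2; j^3 = -3*(s + t)*(3*s + 2*t)^2 has shape L^2 M (L != M), so D-series; mu = 8 gives D_8.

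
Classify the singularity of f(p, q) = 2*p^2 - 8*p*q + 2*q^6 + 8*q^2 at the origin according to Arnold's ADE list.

A_5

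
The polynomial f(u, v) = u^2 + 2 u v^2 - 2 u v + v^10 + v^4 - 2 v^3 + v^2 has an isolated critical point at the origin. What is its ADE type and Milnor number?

The Hessian of f at 0 has rank 1. Corank 1: A-series; mu = 9 gives A_9.

Type A_9, Milnor number mu = 9.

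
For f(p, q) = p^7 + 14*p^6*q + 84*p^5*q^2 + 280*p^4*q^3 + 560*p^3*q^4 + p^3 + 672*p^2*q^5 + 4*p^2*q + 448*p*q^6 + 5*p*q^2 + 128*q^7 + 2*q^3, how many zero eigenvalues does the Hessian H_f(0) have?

2

Hessian at 0 has rank 0.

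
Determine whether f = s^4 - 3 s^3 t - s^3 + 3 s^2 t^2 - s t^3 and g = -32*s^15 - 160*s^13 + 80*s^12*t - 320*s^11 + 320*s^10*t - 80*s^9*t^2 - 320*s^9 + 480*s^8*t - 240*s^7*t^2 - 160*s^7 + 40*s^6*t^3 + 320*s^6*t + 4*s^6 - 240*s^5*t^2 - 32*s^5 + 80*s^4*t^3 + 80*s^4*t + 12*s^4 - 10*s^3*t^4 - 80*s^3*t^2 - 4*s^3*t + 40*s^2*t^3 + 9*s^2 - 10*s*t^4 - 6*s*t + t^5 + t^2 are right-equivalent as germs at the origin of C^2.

No.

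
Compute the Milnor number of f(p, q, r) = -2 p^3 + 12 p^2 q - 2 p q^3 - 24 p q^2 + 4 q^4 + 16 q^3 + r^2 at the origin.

The Hessian of f at 0 has rank 1. Corank 2; j^3 = -2*(p - 2*q)^3 is a perfect cube, so E-series; the 4-jet and mu = 7 give E_7.

7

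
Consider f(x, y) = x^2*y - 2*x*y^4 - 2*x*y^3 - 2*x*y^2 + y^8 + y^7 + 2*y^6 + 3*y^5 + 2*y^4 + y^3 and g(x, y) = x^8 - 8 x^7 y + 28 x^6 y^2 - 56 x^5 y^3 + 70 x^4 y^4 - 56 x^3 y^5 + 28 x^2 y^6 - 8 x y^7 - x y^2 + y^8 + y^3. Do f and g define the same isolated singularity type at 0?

Yes.

The Hessian of f at 0 is [[0, 0], [0, 0]] with rank 0, so corank 2. A Groebner basis of the Jacobian ideal J(f) in C{x,y} is {x^2*y^2 - 26*x^2*y/17 + x^2/17 + 42*x*y^2/17 - 10*x*y/17 - 8*y^3/17 + 9*y^2/17, -8*x^2*y/17 - x^2/17 + x*y^3 + 9*x*y^2/17 - 7*x*y/17 + 8*y^3/17 + 8*y^2/17, -x*y + y^4 + y^3 + y^2, x^3 - 62*x^2*y/17 + 5*x^2/17 + 74*x*y^2/17 - 16*x*y/17 - 23*y^3/17 + 11*y^2/17}; counting standard monomials gives mu = 9. Corank 2; j^3 = y*(x - y)^2 has shape L^2 M (L != M), so D-series; mu = 9 gives D_9. The Hessian of g at 0 is [[0, 0], [0, 0]] with rank 0, so corank 2. A Groebner basis of the Jacobian ideal J(g) in C{x,y} is {x^7 - y^2/8, y^3, x*y - y^2}; counting standard monomials gives mu = 9. Corank 2; j^3 = -y^2*(x - y) has shape L^2 M (L != M), so D-series; mu = 9 gives D_9. Both have type D_9, hence right-equivalent.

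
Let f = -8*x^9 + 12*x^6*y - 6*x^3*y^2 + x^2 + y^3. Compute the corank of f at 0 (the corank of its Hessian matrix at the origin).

The Hessian at 0 is [[2, 0], [0, 0]] of rank 1; hence corank 1.

1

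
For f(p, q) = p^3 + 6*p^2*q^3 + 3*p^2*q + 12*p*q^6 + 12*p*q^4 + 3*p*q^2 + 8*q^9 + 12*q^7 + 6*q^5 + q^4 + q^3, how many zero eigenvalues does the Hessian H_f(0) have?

2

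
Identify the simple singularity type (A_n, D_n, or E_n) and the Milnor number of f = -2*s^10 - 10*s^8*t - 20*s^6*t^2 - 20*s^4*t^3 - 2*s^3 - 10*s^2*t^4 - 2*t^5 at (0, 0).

The Hessian of f at 0 is [[0, 0], [0, 0]] with rank 0, so corank 2. A Groebner basis of the Jacobian ideal J(f) in C{s,t} is {t^4, s^2}; counting standard monomials gives mu = 8. Corank 2; j^3 = -2*s^3 is a perfect cube, so E-series; the 5-jet and mu = 8 give E_8.

Type E_{8}, Milnor number mu = 8.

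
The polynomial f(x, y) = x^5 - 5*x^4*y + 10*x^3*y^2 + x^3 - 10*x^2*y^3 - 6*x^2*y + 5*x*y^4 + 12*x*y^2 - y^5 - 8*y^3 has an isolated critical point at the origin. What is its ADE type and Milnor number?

Type E_8, Milnor number mu = 8.

The Hessian of f at 0 is [[0, 0], [0, 0]] with rank 0, so corank 2. A Groebner basis of the Jacobian ideal J(f) in C{x,y} is {y^5, x*y^3 - 7*y^4/4, x^2 - 4*x*y + 4*y^2}; counting standard monomials gives mu = 8. Corank 2; j^3 = (x - 2*y)^3 is a perfect cube, so E-series; the 5-jet and mu = 8 give E_8.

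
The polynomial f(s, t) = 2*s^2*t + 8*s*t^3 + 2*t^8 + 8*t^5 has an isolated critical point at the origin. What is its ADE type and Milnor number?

Type D9, Milnor number mu = 9.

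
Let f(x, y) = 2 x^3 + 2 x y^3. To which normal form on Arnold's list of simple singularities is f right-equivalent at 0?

E_7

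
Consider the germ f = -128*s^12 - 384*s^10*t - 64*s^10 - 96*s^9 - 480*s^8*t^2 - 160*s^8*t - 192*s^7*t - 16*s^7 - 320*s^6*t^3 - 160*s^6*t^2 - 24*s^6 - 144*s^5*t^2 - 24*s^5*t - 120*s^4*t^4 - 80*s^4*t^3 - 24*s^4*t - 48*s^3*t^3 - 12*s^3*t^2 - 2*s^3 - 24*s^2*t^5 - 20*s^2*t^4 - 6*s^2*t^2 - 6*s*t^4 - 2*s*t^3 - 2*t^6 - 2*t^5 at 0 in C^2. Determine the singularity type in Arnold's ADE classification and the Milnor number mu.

The Hessian of f at 0 has rank 0. Corank 2; j^3 = -2*s^3 is a perfect cube, so E-series; the 4-jet and mu = 7 give E_7.

Type E_{7}, Milnor number mu = 7.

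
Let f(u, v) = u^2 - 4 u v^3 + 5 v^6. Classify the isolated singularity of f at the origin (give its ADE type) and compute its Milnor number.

Type A_{5}, Milnor number mu = 5.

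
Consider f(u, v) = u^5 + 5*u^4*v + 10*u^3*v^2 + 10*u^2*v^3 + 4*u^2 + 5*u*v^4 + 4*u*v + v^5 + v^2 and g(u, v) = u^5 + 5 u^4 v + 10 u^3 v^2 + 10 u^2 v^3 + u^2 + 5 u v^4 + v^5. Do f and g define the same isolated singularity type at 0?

Yes.

The Hessian of f at 0 has rank 1. Corank 1: A-series; mu = 4 gives A_4. The Hessian of g at 0 has rank 1. Corank 1: A-series; mu = 4 gives A_4. Both have type A_4, hence right-equivalent.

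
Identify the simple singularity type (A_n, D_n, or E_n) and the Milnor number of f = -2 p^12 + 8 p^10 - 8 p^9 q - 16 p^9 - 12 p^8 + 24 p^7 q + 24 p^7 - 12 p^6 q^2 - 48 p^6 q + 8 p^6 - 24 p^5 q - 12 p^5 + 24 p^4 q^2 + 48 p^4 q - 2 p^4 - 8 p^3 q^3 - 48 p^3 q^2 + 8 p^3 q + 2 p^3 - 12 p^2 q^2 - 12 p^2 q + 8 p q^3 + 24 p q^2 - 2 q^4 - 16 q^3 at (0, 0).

Type E_6, Milnor number mu = 6.

The Hessian of f at 0 has rank 0. Corank 2; j^3 = 2*(p - 2*q)^3 is a perfect cube, so E-series; the 4-jet and mu = 6 give E_6.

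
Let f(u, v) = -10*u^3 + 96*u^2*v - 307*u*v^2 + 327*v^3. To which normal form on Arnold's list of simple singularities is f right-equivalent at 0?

D_{4}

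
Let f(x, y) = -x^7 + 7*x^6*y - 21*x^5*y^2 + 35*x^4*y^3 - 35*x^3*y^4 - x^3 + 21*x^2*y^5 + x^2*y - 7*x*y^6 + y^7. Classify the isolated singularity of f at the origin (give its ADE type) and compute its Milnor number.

Type D_{8}, Milnor number mu = 8.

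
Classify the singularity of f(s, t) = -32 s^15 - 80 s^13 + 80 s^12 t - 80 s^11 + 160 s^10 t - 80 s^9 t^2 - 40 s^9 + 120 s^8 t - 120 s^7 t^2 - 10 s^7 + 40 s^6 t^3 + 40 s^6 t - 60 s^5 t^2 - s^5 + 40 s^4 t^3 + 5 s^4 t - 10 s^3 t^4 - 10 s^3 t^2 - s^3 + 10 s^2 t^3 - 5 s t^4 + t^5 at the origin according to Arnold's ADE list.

The Hessian of f at 0 is [[0, 0], [0, 0]] with rank 0, so corank 2. A Groebner basis of the Jacobian ideal J(f) in C{s,t} is {t^5, s*t^3 - t^4/4, s^2}; counting standard monomials gives mu = 8. Corank 2; j^3 = -s^3 is a perfect cube, so E-series; the 5-jet and mu = 8 give E_8.

E_8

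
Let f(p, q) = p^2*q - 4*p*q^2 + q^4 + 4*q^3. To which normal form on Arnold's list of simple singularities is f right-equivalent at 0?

The Hessian of f at 0 has rank 0. Corank 2; j^3 = q*(p - 2*q)^2 has shape L^2 M (L != M), so D-series; mu = 5 gives D_5.

D_{5}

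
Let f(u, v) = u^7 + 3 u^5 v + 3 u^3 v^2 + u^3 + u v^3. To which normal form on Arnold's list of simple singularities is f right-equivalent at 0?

E_7

The Hessian of f at 0 has rank 0. Corank 2; j^3 = u^3 is a perfect cube, so E-series; the 4-jet and mu = 7 give E_7.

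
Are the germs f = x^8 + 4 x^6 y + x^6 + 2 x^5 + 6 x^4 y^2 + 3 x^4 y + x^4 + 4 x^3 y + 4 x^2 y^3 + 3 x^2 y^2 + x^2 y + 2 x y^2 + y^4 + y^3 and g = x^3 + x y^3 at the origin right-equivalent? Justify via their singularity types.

The Hessian of f at 0 has rank 0. Corank 2; j^3 = y*(x + y)^2 has shape L^2 M (L != M), so D-series; mu = 5 gives D_5. The Hessian of g at 0 has rank 0. Corank 2; j^3 = x^3 is a perfect cube, so E-series; the 4-jet and mu = 7 give E_7. f is D_5 but g is E_7, hence not right-equivalent.

No.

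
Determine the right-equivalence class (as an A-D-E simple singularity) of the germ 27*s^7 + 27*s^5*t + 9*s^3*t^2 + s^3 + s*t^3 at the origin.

The Hessian of f at 0 has rank 0. Corank 2; j^3 = s^3 is a perfect cube, so E-series; the 4-jet and mu = 7 give E_7.

E_{7}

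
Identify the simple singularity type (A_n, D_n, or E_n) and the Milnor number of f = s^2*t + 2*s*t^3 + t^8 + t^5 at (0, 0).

Type D_{9}, Milnor number mu = 9.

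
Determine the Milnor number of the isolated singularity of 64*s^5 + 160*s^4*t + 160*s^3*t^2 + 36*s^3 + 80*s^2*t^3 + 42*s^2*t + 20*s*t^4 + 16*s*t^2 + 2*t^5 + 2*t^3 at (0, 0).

6

The Hessian of f at 0 has rank 0. Corank 2; j^3 = 2*(2*s + t)*(3*s + t)^2 has shape L^2 M (L != M), so D-series; mu = 6 gives D_6.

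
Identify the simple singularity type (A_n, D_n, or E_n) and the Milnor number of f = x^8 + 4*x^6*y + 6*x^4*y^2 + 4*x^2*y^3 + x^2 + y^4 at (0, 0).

The Hessian of f at 0 has rank 1. Corank 1: A-series; mu = 3 gives A_3.

Type A_{3}, Milnor number mu = 3.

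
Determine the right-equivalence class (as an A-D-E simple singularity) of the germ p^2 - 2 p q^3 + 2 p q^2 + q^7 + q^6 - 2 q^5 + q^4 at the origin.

A_{6}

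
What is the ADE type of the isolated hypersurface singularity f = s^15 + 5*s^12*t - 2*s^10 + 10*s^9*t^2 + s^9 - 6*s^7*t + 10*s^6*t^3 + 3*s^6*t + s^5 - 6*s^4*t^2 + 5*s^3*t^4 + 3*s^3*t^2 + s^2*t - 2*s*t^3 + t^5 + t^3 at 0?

D_{4}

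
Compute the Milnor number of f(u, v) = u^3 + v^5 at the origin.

8

The Hessian of f at 0 is [[0, 0], [0, 0]] with rank 0, so corank 2. A Groebner basis of the Jacobian ideal J(f) in C{u,v} is {v^4, u^2}; counting standard monomials gives mu = 8. Corank 2; j^3 = u^3 is a perfect cube, so E-series; the 5-jet and mu = 8 give E_8.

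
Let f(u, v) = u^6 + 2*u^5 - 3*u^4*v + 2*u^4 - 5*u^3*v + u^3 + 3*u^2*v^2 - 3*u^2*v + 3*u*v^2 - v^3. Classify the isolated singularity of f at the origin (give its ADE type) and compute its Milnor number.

The Hessian of f at 0 has rank 0. Corank 2; j^3 = (u - v)^3 is a perfect cube, so E-series; the 4-jet and mu = 7 give E_7.

Type E_7, Milnor number mu = 7.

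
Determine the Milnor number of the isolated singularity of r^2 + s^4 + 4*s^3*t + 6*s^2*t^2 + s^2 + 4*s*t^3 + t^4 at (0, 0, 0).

The Hessian of f at 0 has rank 2. Corank 1: A-series; mu = 3 gives A_3.

3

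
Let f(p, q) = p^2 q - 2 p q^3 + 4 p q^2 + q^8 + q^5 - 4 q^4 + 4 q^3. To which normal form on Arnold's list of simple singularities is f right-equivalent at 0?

D9

The Hessian of f at 0 is [[0, 0], [0, 0]] with rank 0, so corank 2. A Groebner basis of the Jacobian ideal J(f) in C{p,q} is {p^4 - 24*p^3 - 112*p^2*q - p^2 - 175*p*q^2 - 98*p*q - 192*q^2, p^3*q + 6*p^3 + 24*p^2*q + p^2/8 + 255*p*q^2/8 + 65*p*q/4 + 32*q^2, -p^3 + p^2*q^2 - 2*p^2*q, -p*q + q^3 - 2*q^2}; counting standard monomials gives mu = 9. Corank 2; j^3 = q*(p + 2*q)^2 has shape L^2 M (L != M), so D-series; mu = 9 gives D_9.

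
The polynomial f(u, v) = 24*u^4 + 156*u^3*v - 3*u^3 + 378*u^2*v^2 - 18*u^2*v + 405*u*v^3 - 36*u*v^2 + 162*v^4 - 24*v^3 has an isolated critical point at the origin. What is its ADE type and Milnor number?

The Hessian of f at 0 has rank 0. Corank 2; j^3 = -3*(u + 2*v)^3 is a perfect cube, so E-series; the 4-jet and mu = 7 give E_7.

Type E_7, Milnor number mu = 7.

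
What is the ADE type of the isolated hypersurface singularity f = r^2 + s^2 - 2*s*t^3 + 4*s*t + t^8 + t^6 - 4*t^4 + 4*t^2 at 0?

A7

The Hessian of f at 0 is [[2, 4, 0], [4, 8, 0], [0, 0, 2]] with rank 2, so corank 1. A Groebner basis of the Jacobian ideal J(f) in C{s,t,r} is {s^3 - 12*s*t^2 - 16*s - 32*t, s^2*t + 4*s*t^2 + 4*s + 8*t, -s + t^3 - 2*t, r}; counting standard monomials gives mu = 7. Corank 1: A-series; mu = 7 gives A_7.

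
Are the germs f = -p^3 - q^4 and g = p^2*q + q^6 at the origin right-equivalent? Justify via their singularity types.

The Hessian of f at 0 is [[0, 0], [0, 0]] with rank 0, so corank 2. A Groebner basis of the Jacobian ideal J(f) in C{p,q} is {q^3, p^2}; counting standard monomials gives mu = 6. Corank 2; j^3 = -p^3 is a perfect cube, so E-series; the 4-jet and mu = 6 give E_6. The Hessian of g at 0 is [[0, 0], [0, 0]] with rank 0, so corank 2. A Groebner basis of the Jacobian ideal J(g) in C{p,q} is {p^2/6 + q^5, p^3, p*q}; counting standard monomials gives mu = 7. Corank 2; j^3 = p^2*q has shape L^2 M (L != M), so D-series; mu = 7 gives D_7. f is E_6 but g is D_7, hence not right-equivalent.

No.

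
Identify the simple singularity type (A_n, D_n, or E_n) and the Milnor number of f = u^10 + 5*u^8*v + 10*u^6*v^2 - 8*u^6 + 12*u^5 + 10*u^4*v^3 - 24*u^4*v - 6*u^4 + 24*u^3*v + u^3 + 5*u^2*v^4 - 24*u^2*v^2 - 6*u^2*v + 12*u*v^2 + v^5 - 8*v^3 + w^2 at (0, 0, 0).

The Hessian of f at 0 has rank 1. Corank 2; j^3 = (u - 2*v)^3 is a perfect cube, so E-series; the 5-jet and mu = 8 give E_8.

Type E8, Milnor number mu = 8.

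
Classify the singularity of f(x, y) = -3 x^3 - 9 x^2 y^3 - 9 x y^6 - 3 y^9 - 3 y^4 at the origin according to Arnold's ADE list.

The Hessian of f at 0 has rank 0. Corank 2; j^3 = -3*x^3 is a perfect cube, so E-series; the 4-jet and mu = 6 give E_6.

E6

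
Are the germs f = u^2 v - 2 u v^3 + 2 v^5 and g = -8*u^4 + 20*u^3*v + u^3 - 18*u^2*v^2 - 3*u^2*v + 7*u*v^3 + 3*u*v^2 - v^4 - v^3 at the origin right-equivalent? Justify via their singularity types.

The Hessian of f at 0 is [[0, 0], [0, 0]] with rank 0, so corank 2. A Groebner basis of the Jacobian ideal J(f) in C{u,v} is {u^3, u^2*v, u^2/4 + u*v^2, -u*v + v^3}; counting standard monomials gives mu = 6. Corank 2; j^3 = u^2*v has shape L^2 M (L != M), so D-series; mu = 6 gives D_6. The Hessian of g at 0 is [[0, 0], [0, 0]] with rank 0, so corank 2. A Groebner basis of the Jacobian ideal J(g) in C{u,v} is {3*u^2/4 - 3*u*v/2 + v^4 - v^3/4 + 3*v^2/4, u^3 - 9*u^2/4 + 9*u*v/2 - v^3/4 - 9*v^2/4, u^2*v - 7*u^2/4 + 7*u*v/2 - 5*v^3/12 - 7*v^2/4, -u^2 + u*v^2 + 2*u*v - 2*v^3/3 - v^2}; counting standard monomials gives mu = 7. Corank 2; j^3 = (u - v)^3 is a perfect cube, so E-series; the 4-jet and mu = 7 give E_7. f is D_6 but g is E_7, hence not right-equivalent.

No.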